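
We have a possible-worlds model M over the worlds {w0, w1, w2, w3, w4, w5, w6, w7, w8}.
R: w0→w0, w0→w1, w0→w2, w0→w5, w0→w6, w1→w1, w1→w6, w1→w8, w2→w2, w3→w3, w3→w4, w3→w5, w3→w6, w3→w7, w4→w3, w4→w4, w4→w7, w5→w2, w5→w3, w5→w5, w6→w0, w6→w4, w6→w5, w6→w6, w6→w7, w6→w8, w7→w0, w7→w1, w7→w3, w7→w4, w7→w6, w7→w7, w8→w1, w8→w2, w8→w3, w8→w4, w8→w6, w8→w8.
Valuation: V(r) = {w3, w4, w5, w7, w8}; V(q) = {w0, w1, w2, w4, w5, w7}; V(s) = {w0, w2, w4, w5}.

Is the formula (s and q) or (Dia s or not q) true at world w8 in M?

Yes

At w8: s and q is false, Dia s or not q is true, so (s and q) or (Dia s or not q) is true.
  At w8: Dia s is true, not q is true, so Dia s or not q is true.
    At w8: Dia s requires s at some successor in {w1, w2, w3, w4, w6, w8}.
      s holds at w2, so Dia s is true at w8.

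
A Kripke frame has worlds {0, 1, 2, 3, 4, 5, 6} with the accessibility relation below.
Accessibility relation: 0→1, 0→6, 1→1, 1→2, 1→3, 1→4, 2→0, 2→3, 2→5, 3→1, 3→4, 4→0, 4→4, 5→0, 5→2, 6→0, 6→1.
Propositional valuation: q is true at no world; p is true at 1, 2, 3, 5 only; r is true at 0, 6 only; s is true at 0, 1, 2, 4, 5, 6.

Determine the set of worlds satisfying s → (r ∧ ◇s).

0, 3, 6

Let φ = s → (r ∧ ◇s). Evaluate φ at each world:
  0 (successors {1, 6}): φ is true.
  1 (successors {1, 2, 3, 4}): φ is false.
  2 (successors {0, 3, 5}): φ is false.
  3 (successors {1, 4}): φ is true.
  4 (successors {0, 4}): φ is false.
  5 (successors {0, 2}): φ is false.
  6 (successors {0, 1}): φ is true.
For instance, at 6:
  At 6: s is true, r ∧ ◇s is true, so s → (r ∧ ◇s) is true.
    At 6: r is true, ◇s is true, so r ∧ ◇s is true.
      At 6: ◇s requires s at some successor in {0, 1}.
        s holds at 0, so ◇s is true at 6.
Satisfying worlds: {0, 3, 6}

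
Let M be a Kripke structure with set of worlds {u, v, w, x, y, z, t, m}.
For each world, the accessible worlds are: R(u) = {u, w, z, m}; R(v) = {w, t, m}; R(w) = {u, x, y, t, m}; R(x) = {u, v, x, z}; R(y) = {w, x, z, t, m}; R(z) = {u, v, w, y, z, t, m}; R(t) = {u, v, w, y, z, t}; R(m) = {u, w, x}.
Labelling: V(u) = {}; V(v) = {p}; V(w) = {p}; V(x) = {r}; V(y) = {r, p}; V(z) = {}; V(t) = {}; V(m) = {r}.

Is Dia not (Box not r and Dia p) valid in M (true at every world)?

Let φ = Dia not (Box not r and Dia p). Evaluate φ at each world:
  u (successors {u, w, z, m}): φ is true.
  v (successors {w, t, m}): φ is true.
  w (successors {u, x, y, t, m}): φ is true.
  x (successors {u, v, x, z}): φ is true.
  y (successors {w, x, z, t, m}): φ is true.
  z (successors {u, v, w, y, z, t, m}): φ is true.
  t (successors {u, v, w, y, z, t}): φ is true.
  m (successors {u, w, x}): φ is true.
For instance, at w:
  At w: Dia not (Box not r and Dia p) requires not (Box not r and Dia p) at some successor in {u, x, y, t, m}.
    not (Box not r and Dia p) holds at u, so Dia not (Box not r and Dia p) is true at w.
      At u: Box not r and Dia p is false, so not (Box not r and Dia p) is true.

Yes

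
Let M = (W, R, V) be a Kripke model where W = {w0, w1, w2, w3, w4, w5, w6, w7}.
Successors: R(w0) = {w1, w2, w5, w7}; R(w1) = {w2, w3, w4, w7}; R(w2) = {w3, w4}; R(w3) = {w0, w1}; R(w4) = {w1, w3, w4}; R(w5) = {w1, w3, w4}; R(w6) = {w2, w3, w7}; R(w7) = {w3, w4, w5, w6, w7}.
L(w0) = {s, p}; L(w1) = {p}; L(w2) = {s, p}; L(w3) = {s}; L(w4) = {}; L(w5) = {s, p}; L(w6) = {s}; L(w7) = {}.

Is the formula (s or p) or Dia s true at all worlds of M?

Let φ = (s or p) or Dia s. Evaluate φ at each world:
  w0 (successors {w1, w2, w5, w7}): φ is true.
  w1 (successors {w2, w3, w4, w7}): φ is true.
  w2 (successors {w3, w4}): φ is true.
  w3 (successors {w0, w1}): φ is true.
  w4 (successors {w1, w3, w4}): φ is true.
  w5 (successors {w1, w3, w4}): φ is true.
  w6 (successors {w2, w3, w7}): φ is true.
  w7 (successors {w3, w4, w5, w6, w7}): φ is true.
For instance, at w7:
  At w7: s or p is false, Dia s is true, so (s or p) or Dia s is true.
    At w7: Dia s requires s at some successor in {w3, w4, w5, w6, w7}.
      s holds at w3, so Dia s is true at w7.

Yes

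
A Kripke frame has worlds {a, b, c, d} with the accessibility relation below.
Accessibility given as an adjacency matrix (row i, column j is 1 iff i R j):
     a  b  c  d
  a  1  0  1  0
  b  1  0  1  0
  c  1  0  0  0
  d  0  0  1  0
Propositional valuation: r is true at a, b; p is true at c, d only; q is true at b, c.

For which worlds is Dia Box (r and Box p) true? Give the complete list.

Recall that Box ψ holds at a world iff ψ holds at every accessible world, and Dia ψ holds iff ψ holds at some accessible world.
Let φ = Dia Box (r and Box p). Evaluate φ at each world:
  a (successors {a, c}): φ is false.
  b (successors {a, c}): φ is false.
  c (successors {a}): φ is false.
  d (successors {c}): φ is false.
For instance, at b:
  At b: Dia Box (r and Box p) requires Box (r and Box p) at some successor in {a, c}.
    At a: Box (r and Box p) is false.
    At c: Box (r and Box p) is false.
  So Dia Box (r and Box p) is false at b.
Satisfying worlds: none.

none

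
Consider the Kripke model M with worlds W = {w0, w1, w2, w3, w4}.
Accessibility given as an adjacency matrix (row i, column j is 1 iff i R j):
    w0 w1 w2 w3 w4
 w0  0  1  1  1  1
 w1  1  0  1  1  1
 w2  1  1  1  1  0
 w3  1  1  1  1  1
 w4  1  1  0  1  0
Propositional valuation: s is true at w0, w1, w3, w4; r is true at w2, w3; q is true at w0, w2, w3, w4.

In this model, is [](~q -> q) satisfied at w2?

At w2: [](~q -> q) requires ~q -> q at every successor {w0, w1, w2, w3}.
  ~q -> q fails at w1, so [](~q -> q) is false at w2.

No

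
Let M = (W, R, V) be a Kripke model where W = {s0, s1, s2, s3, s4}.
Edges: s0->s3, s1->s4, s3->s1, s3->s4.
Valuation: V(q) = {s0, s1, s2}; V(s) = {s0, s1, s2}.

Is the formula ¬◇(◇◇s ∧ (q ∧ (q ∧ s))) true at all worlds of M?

Let φ = ¬◇(◇◇s ∧ (q ∧ (q ∧ s))). Evaluate φ at each world:
  s0 (successors {s3}): φ is true.
  s1 (successors {s4}): φ is true.
  s2 (successors ∅): φ is true.
  s3 (successors {s1, s4}): φ is true.
  s4 (successors ∅): φ is true.
For instance, at s3:
  At s3: ◇(◇◇s ∧ (q ∧ (q ∧ s))) is false, so ¬◇(◇◇s ∧ (q ∧ (q ∧ s))) is true.
    At s3: ◇(◇◇s ∧ (q ∧ (q ∧ s))) requires ◇◇s ∧ (q ∧ (q ∧ s)) at some successor in {s1, s4}.
      At s1: ◇◇s ∧ (q ∧ (q ∧ s)) is false.
      At s4: ◇◇s ∧ (q ∧ (q ∧ s)) is false.
    So ◇(◇◇s ∧ (q ∧ (q ∧ s))) is false at s3.

Yes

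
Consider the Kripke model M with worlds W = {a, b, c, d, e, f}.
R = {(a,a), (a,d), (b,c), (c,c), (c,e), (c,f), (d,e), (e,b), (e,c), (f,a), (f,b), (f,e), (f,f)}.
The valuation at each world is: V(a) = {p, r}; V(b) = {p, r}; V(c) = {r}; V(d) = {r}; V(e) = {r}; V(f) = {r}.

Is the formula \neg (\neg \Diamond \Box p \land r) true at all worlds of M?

Let φ = \neg (\neg \Diamond \Box p \land r). Evaluate φ at each world:
  a (successors {a, d}): φ is false.
  b (successors {c}): φ is false.
  c (successors {c, e, f}): φ is false.
  d (successors {e}): φ is false.
  e (successors {b, c}): φ is false.
  f (successors {a, b, e, f}): φ is false.
Detail at a (counterexample):
  At a: \neg \Diamond \Box p \land r is true, so \neg (\neg \Diamond \Box p \land r) is false.
    At a: \neg \Diamond \Box p is true, r is true, so \neg \Diamond \Box p \land r is true.
      At a: \Diamond \Box p is false, so \neg \Diamond \Box p is true.

No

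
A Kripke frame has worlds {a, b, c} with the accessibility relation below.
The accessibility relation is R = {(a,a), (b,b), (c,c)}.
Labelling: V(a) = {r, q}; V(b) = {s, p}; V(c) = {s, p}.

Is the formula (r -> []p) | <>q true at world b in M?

Recall that []ψ holds at a world iff ψ holds at every accessible world, and <>ψ holds iff ψ holds at some accessible world.
At b: r -> []p is true, <>q is false, so (r -> []p) | <>q is true.
  At b: r is false, []p is true, so r -> []p is true.
    At b: []p requires p at every successor {b}.
      At b: p is true.
    So []p is true at b.
  At b: <>q requires q at some successor in {b}.
    At b: q is false.
  So <>q is false at b.

Yes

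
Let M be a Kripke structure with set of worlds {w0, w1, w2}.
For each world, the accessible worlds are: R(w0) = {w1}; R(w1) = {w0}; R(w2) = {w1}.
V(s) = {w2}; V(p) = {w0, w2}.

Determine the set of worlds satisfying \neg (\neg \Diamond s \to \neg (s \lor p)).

w0, w2

Recall that \Diamond ψ holds at a world iff ψ holds at some accessible world.
Let φ = \neg (\neg \Diamond s \to \neg (s \lor p)). Evaluate φ at each world:
  w0 (successors {w1}): φ is true.
  w1 (successors {w0}): φ is false.
  w2 (successors {w1}): φ is true.
For instance, at w0:
  At w0: \neg \Diamond s \to \neg (s \lor p) is false, so \neg (\neg \Diamond s \to \neg (s \lor p)) is true.
    At w0: \neg \Diamond s is true, \neg (s \lor p) is false, so \neg \Diamond s \to \neg (s \lor p) is false.
      At w0: \Diamond s is false, so \neg \Diamond s is true.
Satisfying worlds: {w0, w2}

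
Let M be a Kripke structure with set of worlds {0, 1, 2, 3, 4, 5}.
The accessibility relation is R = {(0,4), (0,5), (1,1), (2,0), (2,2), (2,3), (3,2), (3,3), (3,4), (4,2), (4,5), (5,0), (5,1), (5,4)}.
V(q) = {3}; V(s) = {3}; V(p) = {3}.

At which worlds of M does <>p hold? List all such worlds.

Recall that <>ψ holds at a world iff ψ holds at some accessible world.
Let φ = <>p. Evaluate φ at each world:
  0 (successors {4, 5}): φ is false.
  1 (successors {1}): φ is false.
  2 (successors {0, 2, 3}): φ is true.
  3 (successors {2, 3, 4}): φ is true.
  4 (successors {2, 5}): φ is false.
  5 (successors {0, 1, 4}): φ is false.
For instance, at 5:
  At 5: <>p requires p at some successor in {0, 1, 4}.
    At 0: p is false.
    At 1: p is false.
    At 4: p is false.
  So <>p is false at 5.
Satisfying worlds: {2, 3}

2, 3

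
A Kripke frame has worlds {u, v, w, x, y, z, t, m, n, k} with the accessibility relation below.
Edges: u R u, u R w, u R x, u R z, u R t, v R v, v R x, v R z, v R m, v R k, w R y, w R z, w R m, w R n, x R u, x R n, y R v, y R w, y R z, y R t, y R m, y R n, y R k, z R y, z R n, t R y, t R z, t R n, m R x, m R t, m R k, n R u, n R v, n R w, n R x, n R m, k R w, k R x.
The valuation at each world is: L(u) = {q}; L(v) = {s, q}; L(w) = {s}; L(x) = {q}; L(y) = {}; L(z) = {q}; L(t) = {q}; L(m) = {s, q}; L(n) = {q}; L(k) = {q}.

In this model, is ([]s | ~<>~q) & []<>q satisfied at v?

Yes

At v: []s | ~<>~q is true, []<>q is true, so ([]s | ~<>~q) & []<>q is true.
  At v: []s is false, ~<>~q is true, so []s | ~<>~q is true.
    At v: []s requires s at every successor {v, x, z, m, k}.
      s fails at x, so []s is false at v.
    At v: <>~q is false, so ~<>~q is true.
      At v: <>~q requires ~q at some successor in {v, x, z, m, k}.
        At v: ~q is false.
        At x: ~q is false.
        At z: ~q is false.
        At m: ~q is false.
        At k: ~q is false.
      So <>~q is false at v.
  At v: []<>q requires <>q at every successor {v, x, z, m, k}.
    At v: <>q is true.
    At x: <>q is true.
    At z: <>q is true.
    At m: <>q is true.
    At k: <>q is true.
  So []<>q is true at v.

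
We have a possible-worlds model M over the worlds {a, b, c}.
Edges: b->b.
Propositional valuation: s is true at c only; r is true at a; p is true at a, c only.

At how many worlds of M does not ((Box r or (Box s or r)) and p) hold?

Let φ = not ((Box r or (Box s or r)) and p). Evaluate φ at each world:
  a (successors ∅): φ is false.
  b (successors {b}): φ is true.
  c (successors ∅): φ is false.
For instance, at b:
  At b: (Box r or (Box s or r)) and p is false, so not ((Box r or (Box s or r)) and p) is true.
    At b: Box r or (Box s or r) is false, p is false, so (Box r or (Box s or r)) and p is false.
      At b: Box r is false, Box s or r is false, so Box r or (Box s or r) is false.
Satisfying worlds: {b}

1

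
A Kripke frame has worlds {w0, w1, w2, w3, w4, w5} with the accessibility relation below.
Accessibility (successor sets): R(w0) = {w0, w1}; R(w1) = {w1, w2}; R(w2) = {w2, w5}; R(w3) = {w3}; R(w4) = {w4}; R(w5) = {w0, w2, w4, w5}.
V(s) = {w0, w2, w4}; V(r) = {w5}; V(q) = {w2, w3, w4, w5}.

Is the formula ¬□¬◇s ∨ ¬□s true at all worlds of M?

Yes

Let φ = ¬□¬◇s ∨ ¬□s. Evaluate φ at each world:
  w0 (successors {w0, w1}): φ is true.
  w1 (successors {w1, w2}): φ is true.
  w2 (successors {w2, w5}): φ is true.
  w3 (successors {w3}): φ is true.
  w4 (successors {w4}): φ is true.
  w5 (successors {w0, w2, w4, w5}): φ is true.
For instance, at w5:
  At w5: ¬□¬◇s is true, ¬□s is true, so ¬□¬◇s ∨ ¬□s is true.
    At w5: □¬◇s is false, so ¬□¬◇s is true.
      At w5: □¬◇s requires ¬◇s at every successor {w0, w2, w4, w5}.
        ¬◇s fails at w0, so □¬◇s is false at w5.
    At w5: □s is false, so ¬□s is true.
      At w5: □s requires s at every successor {w0, w2, w4, w5}.
        s fails at w5, so □s is false at w5.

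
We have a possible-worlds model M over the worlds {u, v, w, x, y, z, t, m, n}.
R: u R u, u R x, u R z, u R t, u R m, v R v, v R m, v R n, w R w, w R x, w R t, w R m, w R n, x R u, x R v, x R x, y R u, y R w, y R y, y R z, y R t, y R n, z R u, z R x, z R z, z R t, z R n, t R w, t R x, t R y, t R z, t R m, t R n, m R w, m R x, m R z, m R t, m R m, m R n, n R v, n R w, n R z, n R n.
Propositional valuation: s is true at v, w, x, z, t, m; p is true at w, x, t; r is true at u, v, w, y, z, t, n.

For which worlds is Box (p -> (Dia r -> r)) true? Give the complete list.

Let φ = Box (p -> (Dia r -> r)). Evaluate φ at each world:
  u (successors {u, x, z, t, m}): φ is false.
  v (successors {v, m, n}): φ is true.
  w (successors {w, x, t, m, n}): φ is false.
  x (successors {u, v, x}): φ is false.
  y (successors {u, w, y, z, t, n}): φ is true.
  z (successors {u, x, z, t, n}): φ is false.
  t (successors {w, x, y, z, m, n}): φ is false.
  m (successors {w, x, z, t, m, n}): φ is false.
  n (successors {v, w, z, n}): φ is true.
For instance, at z:
  At z: Box (p -> (Dia r -> r)) requires p -> (Dia r -> r) at every successor {u, x, z, t, n}.
    p -> (Dia r -> r) fails at x, so Box (p -> (Dia r -> r)) is false at z.
      At x: p is true, Dia r -> r is false, so p -> (Dia r -> r) is false.
Satisfying worlds: {v, y, n}

v, y, n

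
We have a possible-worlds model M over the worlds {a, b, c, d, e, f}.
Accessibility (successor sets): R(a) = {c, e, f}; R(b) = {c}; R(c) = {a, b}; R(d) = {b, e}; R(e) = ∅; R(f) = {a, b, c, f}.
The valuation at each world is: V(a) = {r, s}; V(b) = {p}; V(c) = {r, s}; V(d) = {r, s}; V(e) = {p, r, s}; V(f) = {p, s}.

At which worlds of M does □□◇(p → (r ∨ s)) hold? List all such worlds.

Let φ = □□◇(p → (r ∨ s)). Evaluate φ at each world:
  a (successors {c, e, f}): φ is true.
  b (successors {c}): φ is true.
  c (successors {a, b}): φ is false.
  d (successors {b, e}): φ is true.
  e (successors ∅): φ is true.
  f (successors {a, b, c, f}): φ is false.
For instance, at c:
  At c: □□◇(p → (r ∨ s)) requires □◇(p → (r ∨ s)) at every successor {a, b}.
    □◇(p → (r ∨ s)) fails at a, so □□◇(p → (r ∨ s)) is false at c.
      At a: □◇(p → (r ∨ s)) requires ◇(p → (r ∨ s)) at every successor {c, e, f}.
        ◇(p → (r ∨ s)) fails at e, so □◇(p → (r ∨ s)) is false at a.
Satisfying worlds: {a, b, d, e}

a, b, d, e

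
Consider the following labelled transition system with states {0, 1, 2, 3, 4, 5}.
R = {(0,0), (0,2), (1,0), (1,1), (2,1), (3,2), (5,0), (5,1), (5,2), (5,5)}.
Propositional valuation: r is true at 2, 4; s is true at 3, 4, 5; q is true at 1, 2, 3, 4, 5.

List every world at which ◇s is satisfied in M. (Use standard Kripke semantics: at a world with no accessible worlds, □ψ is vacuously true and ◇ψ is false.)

5

Let φ = ◇s. Evaluate φ at each world:
  0 (successors {0, 2}): φ is false.
  1 (successors {0, 1}): φ is false.
  2 (successors {1}): φ is false.
  3 (successors {2}): φ is false.
  4 (successors ∅): φ is false.
  5 (successors {0, 1, 2, 5}): φ is true.
For instance, at 5:
  At 5: ◇s requires s at some successor in {0, 1, 2, 5}.
    s holds at 5, so ◇s is true at 5.
Satisfying worlds: {5}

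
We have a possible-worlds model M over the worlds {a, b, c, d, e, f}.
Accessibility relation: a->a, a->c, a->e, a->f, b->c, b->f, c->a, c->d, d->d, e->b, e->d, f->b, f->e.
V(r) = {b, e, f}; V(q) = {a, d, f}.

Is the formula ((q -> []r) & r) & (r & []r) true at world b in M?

No

At b: (q -> []r) & r is true, r & []r is false, so ((q -> []r) & r) & (r & []r) is false.
  At b: q -> []r is true, r is true, so (q -> []r) & r is true.
    At b: q is false, []r is false, so q -> []r is true.
      At b: []r requires r at every successor {c, f}.
        r fails at c, so []r is false at b.
  At b: r is true, []r is false, so r & []r is false.
    At b: []r requires r at every successor {c, f}.
      r fails at c, so []r is false at b.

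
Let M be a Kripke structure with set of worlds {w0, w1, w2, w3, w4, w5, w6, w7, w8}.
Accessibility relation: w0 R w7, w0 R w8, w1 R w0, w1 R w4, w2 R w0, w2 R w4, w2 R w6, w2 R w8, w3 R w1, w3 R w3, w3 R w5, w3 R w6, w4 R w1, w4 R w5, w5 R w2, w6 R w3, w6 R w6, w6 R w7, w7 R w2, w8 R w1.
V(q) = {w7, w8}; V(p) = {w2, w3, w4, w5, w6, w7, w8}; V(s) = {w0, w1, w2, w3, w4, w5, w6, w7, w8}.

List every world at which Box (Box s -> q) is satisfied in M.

w0

Let φ = Box (Box s -> q). Evaluate φ at each world:
  w0 (successors {w7, w8}): φ is true.
  w1 (successors {w0, w4}): φ is false.
  w2 (successors {w0, w4, w6, w8}): φ is false.
  w3 (successors {w1, w3, w5, w6}): φ is false.
  w4 (successors {w1, w5}): φ is false.
  w5 (successors {w2}): φ is false.
  w6 (successors {w3, w6, w7}): φ is false.
  w7 (successors {w2}): φ is false.
  w8 (successors {w1}): φ is false.
For instance, at w7:
  At w7: Box (Box s -> q) requires Box s -> q at every successor {w2}.
    Box s -> q fails at w2, so Box (Box s -> q) is false at w7.
      At w2: Box s is true, q is false, so Box s -> q is false.
Satisfying worlds: {w0}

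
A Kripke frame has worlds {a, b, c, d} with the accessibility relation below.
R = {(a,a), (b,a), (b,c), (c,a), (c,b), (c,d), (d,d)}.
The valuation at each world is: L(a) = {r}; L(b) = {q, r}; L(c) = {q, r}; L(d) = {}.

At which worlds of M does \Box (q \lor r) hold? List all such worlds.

a, b

Let φ = \Box (q \lor r). Evaluate φ at each world:
  a (successors {a}): φ is true.
  b (successors {a, c}): φ is true.
  c (successors {a, b, d}): φ is false.
  d (successors {d}): φ is false.
For instance, at c:
  At c: \Box (q \lor r) requires q \lor r at every successor {a, b, d}.
    q \lor r fails at d, so \Box (q \lor r) is false at c.
Satisfying worlds: {a, b}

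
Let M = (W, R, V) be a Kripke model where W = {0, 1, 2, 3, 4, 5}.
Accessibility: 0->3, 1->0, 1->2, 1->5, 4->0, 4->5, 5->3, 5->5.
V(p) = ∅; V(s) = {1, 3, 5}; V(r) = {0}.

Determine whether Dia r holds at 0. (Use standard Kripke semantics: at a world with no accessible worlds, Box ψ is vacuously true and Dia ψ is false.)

At 0: Dia r requires r at some successor in {3}.
  At 3: r is false.
So Dia r is false at 0.

No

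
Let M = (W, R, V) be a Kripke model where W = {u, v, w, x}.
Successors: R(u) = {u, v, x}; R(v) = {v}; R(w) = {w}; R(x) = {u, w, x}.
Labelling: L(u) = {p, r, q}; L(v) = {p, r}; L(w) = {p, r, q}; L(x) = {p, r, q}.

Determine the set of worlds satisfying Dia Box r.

Let φ = Dia Box r. Evaluate φ at each world:
  u (successors {u, v, x}): φ is true.
  v (successors {v}): φ is true.
  w (successors {w}): φ is true.
  x (successors {u, w, x}): φ is true.
For instance, at v:
  At v: Dia Box r requires Box r at some successor in {v}.
    Box r holds at v, so Dia Box r is true at v.
      At v: Box r requires r at every successor {v}.
        At v: r is true.
      So Box r is true at v.
Satisfying worlds: {u, v, w, x}

u, v, w, x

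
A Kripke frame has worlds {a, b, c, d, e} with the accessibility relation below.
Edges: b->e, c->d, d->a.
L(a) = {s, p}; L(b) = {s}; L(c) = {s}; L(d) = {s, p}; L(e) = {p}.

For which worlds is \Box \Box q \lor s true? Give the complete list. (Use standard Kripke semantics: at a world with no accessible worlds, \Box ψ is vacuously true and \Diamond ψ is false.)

a, b, c, d, e

Let φ = \Box \Box q \lor s. Evaluate φ at each world:
  a (successors ∅): φ is true.
  b (successors {e}): φ is true.
  c (successors {d}): φ is true.
  d (successors {a}): φ is true.
  e (successors ∅): φ is true.
For instance, at c:
  At c: \Box \Box q is false, s is true, so \Box \Box q \lor s is true.
    At c: \Box \Box q requires \Box q at every successor {d}.
      \Box q fails at d, so \Box \Box q is false at c.
Satisfying worlds: {a, b, c, d, e}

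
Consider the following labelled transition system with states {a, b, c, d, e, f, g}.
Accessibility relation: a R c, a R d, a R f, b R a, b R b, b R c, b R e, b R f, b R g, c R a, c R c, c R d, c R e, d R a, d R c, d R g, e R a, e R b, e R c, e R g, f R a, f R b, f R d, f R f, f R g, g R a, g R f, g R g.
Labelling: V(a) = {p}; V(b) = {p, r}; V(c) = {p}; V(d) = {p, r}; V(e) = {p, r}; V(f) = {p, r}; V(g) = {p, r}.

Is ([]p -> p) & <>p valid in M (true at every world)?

Yes

Let φ = ([]p -> p) & <>p. Evaluate φ at each world:
  a (successors {c, d, f}): φ is true.
  b (successors {a, b, c, e, f, g}): φ is true.
  c (successors {a, c, d, e}): φ is true.
  d (successors {a, c, g}): φ is true.
  e (successors {a, b, c, g}): φ is true.
  f (successors {a, b, d, f, g}): φ is true.
  g (successors {a, f, g}): φ is true.
For instance, at d:
  At d: []p -> p is true, <>p is true, so ([]p -> p) & <>p is true.
    At d: []p is true, p is true, so []p -> p is true.
      At d: []p requires p at every successor {a, c, g}.
        At a: p is true.
        At c: p is true.
        At g: p is true.
      So []p is true at d.
    At d: <>p requires p at some successor in {a, c, g}.
      p holds at a, so <>p is true at d.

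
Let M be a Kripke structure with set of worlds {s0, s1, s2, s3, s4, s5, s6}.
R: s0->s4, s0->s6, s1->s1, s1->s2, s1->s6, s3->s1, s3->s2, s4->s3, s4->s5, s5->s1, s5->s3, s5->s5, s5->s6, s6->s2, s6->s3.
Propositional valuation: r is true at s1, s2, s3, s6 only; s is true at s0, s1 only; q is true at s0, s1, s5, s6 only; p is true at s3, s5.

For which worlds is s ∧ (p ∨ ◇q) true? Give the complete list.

Let φ = s ∧ (p ∨ ◇q). Evaluate φ at each world:
  s0 (successors {s4, s6}): φ is true.
  s1 (successors {s1, s2, s6}): φ is true.
  s2 (successors ∅): φ is false.
  s3 (successors {s1, s2}): φ is false.
  s4 (successors {s3, s5}): φ is false.
  s5 (successors {s1, s3, s5, s6}): φ is false.
  s6 (successors {s2, s3}): φ is false.
For instance, at s0:
  At s0: s is true, p ∨ ◇q is true, so s ∧ (p ∨ ◇q) is true.
    At s0: p is false, ◇q is true, so p ∨ ◇q is true.
      At s0: ◇q requires q at some successor in {s4, s6}.
        q holds at s6, so ◇q is true at s0.
Satisfying worlds: {s0, s1}

s0, s1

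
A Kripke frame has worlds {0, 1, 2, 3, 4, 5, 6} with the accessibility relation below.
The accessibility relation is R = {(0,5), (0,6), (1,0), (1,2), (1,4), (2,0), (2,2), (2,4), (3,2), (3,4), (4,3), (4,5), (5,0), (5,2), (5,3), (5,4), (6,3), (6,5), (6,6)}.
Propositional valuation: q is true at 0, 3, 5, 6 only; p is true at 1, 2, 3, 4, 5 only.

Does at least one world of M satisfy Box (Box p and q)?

No

Let φ = Box (Box p and q). Evaluate φ at each world:
  0 (successors {5, 6}): φ is false.
  1 (successors {0, 2, 4}): φ is false.
  2 (successors {0, 2, 4}): φ is false.
  3 (successors {2, 4}): φ is false.
  4 (successors {3, 5}): φ is false.
  5 (successors {0, 2, 3, 4}): φ is false.
  6 (successors {3, 5, 6}): φ is false.
For instance, at 1:
  At 1: Box (Box p and q) requires Box p and q at every successor {0, 2, 4}.
    Box p and q fails at 0, so Box (Box p and q) is false at 1.
      At 0: Box p is false, q is true, so Box p and q is false.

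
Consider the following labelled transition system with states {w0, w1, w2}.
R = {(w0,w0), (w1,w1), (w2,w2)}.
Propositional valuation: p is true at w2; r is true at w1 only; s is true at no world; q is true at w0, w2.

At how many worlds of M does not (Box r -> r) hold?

Let φ = not (Box r -> r). Evaluate φ at each world:
  w0 (successors {w0}): φ is false.
  w1 (successors {w1}): φ is false.
  w2 (successors {w2}): φ is false.
For instance, at w2:
  At w2: Box r -> r is true, so not (Box r -> r) is false.
    At w2: Box r is false, r is false, so Box r -> r is true.
      At w2: Box r requires r at every successor {w2}.
        r fails at w2, so Box r is false at w2.
Satisfying worlds: none.

0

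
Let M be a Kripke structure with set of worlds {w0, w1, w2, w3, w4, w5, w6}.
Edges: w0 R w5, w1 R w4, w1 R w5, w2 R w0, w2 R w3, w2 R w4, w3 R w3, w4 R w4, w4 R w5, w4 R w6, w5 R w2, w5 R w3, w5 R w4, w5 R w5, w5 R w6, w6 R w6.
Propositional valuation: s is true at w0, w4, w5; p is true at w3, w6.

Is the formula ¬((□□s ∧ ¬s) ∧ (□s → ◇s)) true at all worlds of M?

Yes

Recall that □ψ holds at a world iff ψ holds at every accessible world, and ◇ψ holds iff ψ holds at some accessible world.
Let φ = ¬((□□s ∧ ¬s) ∧ (□s → ◇s)). Evaluate φ at each world:
  w0 (successors {w5}): φ is true.
  w1 (successors {w4, w5}): φ is true.
  w2 (successors {w0, w3, w4}): φ is true.
  w3 (successors {w3}): φ is true.
  w4 (successors {w4, w5, w6}): φ is true.
  w5 (successors {w2, w3, w4, w5, w6}): φ is true.
  w6 (successors {w6}): φ is true.
For instance, at w1:
  At w1: (□□s ∧ ¬s) ∧ (□s → ◇s) is false, so ¬((□□s ∧ ¬s) ∧ (□s → ◇s)) is true.
    At w1: □□s ∧ ¬s is false, □s → ◇s is true, so (□□s ∧ ¬s) ∧ (□s → ◇s) is false.
      At w1: □□s is false, ¬s is true, so □□s ∧ ¬s is false.
      At w1: □s is true, ◇s is true, so □s → ◇s is true.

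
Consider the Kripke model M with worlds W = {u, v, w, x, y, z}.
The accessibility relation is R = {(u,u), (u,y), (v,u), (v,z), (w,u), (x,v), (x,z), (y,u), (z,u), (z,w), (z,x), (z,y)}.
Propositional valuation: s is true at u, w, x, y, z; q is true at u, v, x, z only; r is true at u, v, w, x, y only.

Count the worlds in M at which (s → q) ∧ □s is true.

Recall that □ψ holds at a world iff ψ holds at every accessible world, and ◇ψ holds iff ψ holds at some accessible world.
Let φ = (s → q) ∧ □s. Evaluate φ at each world:
  u (successors {u, y}): φ is true.
  v (successors {u, z}): φ is true.
  w (successors {u}): φ is false.
  x (successors {v, z}): φ is false.
  y (successors {u}): φ is false.
  z (successors {u, w, x, y}): φ is true.
For instance, at z:
  At z: s → q is true, □s is true, so (s → q) ∧ □s is true.
    At z: □s requires s at every successor {u, w, x, y}.
      At u: s is true.
      At w: s is true.
      At x: s is true.
      At y: s is true.
    So □s is true at z.
Satisfying worlds: {u, v, z}

3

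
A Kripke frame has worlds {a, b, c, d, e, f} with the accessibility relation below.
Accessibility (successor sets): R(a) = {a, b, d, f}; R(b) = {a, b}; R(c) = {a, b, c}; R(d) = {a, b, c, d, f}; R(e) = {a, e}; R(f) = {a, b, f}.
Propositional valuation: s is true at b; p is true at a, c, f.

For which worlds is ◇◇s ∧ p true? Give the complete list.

Let φ = ◇◇s ∧ p. Evaluate φ at each world:
  a (successors {a, b, d, f}): φ is true.
  b (successors {a, b}): φ is false.
  c (successors {a, b, c}): φ is true.
  d (successors {a, b, c, d, f}): φ is false.
  e (successors {a, e}): φ is false.
  f (successors {a, b, f}): φ is true.
For instance, at b:
  At b: ◇◇s is true, p is false, so ◇◇s ∧ p is false.
    At b: ◇◇s requires ◇s at some successor in {a, b}.
      ◇s holds at a, so ◇◇s is true at b.
Satisfying worlds: {a, c, f}

a, c, f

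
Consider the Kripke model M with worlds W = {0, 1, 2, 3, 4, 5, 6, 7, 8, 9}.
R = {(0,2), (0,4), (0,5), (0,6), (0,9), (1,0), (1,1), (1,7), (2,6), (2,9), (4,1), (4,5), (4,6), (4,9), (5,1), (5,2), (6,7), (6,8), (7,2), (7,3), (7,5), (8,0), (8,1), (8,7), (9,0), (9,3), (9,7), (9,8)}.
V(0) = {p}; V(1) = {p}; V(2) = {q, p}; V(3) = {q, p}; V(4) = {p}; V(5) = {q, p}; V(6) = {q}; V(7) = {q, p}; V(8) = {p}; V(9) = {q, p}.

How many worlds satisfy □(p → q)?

3

Let φ = □(p → q). Evaluate φ at each world:
  0 (successors {2, 4, 5, 6, 9}): φ is false.
  1 (successors {0, 1, 7}): φ is false.
  2 (successors {6, 9}): φ is true.
  3 (successors ∅): φ is true.
  4 (successors {1, 5, 6, 9}): φ is false.
  5 (successors {1, 2}): φ is false.
  6 (successors {7, 8}): φ is false.
  7 (successors {2, 3, 5}): φ is true.
  8 (successors {0, 1, 7}): φ is false.
  9 (successors {0, 3, 7, 8}): φ is false.
For instance, at 4:
  At 4: □(p → q) requires p → q at every successor {1, 5, 6, 9}.
    p → q fails at 1, so □(p → q) is false at 4.
Satisfying worlds: {2, 3, 7}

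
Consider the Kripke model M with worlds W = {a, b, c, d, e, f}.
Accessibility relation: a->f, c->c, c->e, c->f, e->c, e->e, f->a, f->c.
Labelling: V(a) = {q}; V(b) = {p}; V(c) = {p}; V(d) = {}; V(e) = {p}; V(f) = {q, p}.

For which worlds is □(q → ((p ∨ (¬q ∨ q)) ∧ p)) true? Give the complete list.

a, b, c, d, e

Let φ = □(q → ((p ∨ (¬q ∨ q)) ∧ p)). Evaluate φ at each world:
  a (successors {f}): φ is true.
  b (successors ∅): φ is true.
  c (successors {c, e, f}): φ is true.
  d (successors ∅): φ is true.
  e (successors {c, e}): φ is true.
  f (successors {a, c}): φ is false.
For instance, at c:
  At c: □(q → ((p ∨ (¬q ∨ q)) ∧ p)) requires q → ((p ∨ (¬q ∨ q)) ∧ p) at every successor {c, e, f}.
    At c: q → ((p ∨ (¬q ∨ q)) ∧ p) is true.
    At e: q → ((p ∨ (¬q ∨ q)) ∧ p) is true.
    At f: q → ((p ∨ (¬q ∨ q)) ∧ p) is true.
  So □(q → ((p ∨ (¬q ∨ q)) ∧ p)) is true at c.
Satisfying worlds: {a, b, c, d, e}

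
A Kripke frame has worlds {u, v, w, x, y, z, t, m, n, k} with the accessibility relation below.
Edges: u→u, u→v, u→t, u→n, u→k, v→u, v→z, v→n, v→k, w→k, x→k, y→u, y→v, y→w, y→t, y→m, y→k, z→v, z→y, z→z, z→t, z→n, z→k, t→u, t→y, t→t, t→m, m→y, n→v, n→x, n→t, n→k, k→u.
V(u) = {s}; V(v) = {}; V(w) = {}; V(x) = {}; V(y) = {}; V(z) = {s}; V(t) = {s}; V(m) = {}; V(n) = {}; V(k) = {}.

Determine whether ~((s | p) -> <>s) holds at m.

At m: (s | p) -> <>s is true, so ~((s | p) -> <>s) is false.
  At m: s | p is false, <>s is false, so (s | p) -> <>s is true.
    At m: <>s requires s at some successor in {y}.
      At y: s is false.
    So <>s is false at m.

No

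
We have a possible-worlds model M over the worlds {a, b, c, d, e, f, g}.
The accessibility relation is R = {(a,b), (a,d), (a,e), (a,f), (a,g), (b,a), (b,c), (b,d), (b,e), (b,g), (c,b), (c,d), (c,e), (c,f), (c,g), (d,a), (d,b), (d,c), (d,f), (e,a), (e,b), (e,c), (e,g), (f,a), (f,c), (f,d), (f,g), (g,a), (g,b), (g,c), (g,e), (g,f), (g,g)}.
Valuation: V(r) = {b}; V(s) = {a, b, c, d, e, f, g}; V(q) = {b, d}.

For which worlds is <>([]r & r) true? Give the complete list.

Recall that []ψ holds at a world iff ψ holds at every accessible world, and <>ψ holds iff ψ holds at some accessible world.
Let φ = <>([]r & r). Evaluate φ at each world:
  a (successors {b, d, e, f, g}): φ is false.
  b (successors {a, c, d, e, g}): φ is false.
  c (successors {b, d, e, f, g}): φ is false.
  d (successors {a, b, c, f}): φ is false.
  e (successors {a, b, c, g}): φ is false.
  f (successors {a, c, d, g}): φ is false.
  g (successors {a, b, c, e, f, g}): φ is false.
For instance, at a:
  At a: <>([]r & r) requires []r & r at some successor in {b, d, e, f, g}.
    At b: []r & r is false.
    At d: []r & r is false.
    At e: []r & r is false.
    At f: []r & r is false.
    At g: []r & r is false.
  So <>([]r & r) is false at a.
Satisfying worlds: none.

none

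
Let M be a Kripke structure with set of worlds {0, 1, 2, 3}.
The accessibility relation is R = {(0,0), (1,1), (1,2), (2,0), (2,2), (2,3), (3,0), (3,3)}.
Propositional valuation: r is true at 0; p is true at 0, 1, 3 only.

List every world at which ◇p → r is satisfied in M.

Let φ = ◇p → r. Evaluate φ at each world:
  0 (successors {0}): φ is true.
  1 (successors {1, 2}): φ is false.
  2 (successors {0, 2, 3}): φ is false.
  3 (successors {0, 3}): φ is false.
For instance, at 0:
  At 0: ◇p is true, r is true, so ◇p → r is true.
    At 0: ◇p requires p at some successor in {0}.
      p holds at 0, so ◇p is true at 0.
Satisfying worlds: {0}

0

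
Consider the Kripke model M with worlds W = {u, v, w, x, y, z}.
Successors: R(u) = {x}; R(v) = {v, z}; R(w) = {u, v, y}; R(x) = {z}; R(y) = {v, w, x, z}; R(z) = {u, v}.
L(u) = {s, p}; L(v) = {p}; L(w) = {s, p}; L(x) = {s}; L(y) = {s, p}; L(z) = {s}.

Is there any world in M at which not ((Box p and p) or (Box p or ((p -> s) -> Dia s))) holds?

No

Let φ = not ((Box p and p) or (Box p or ((p -> s) -> Dia s))). Evaluate φ at each world:
  u (successors {x}): φ is false.
  v (successors {v, z}): φ is false.
  w (successors {u, v, y}): φ is false.
  x (successors {z}): φ is false.
  y (successors {v, w, x, z}): φ is false.
  z (successors {u, v}): φ is false.
For instance, at v:
  At v: (Box p and p) or (Box p or ((p -> s) -> Dia s)) is true, so not ((Box p and p) or (Box p or ((p -> s) -> Dia s))) is false.
    At v: Box p and p is false, Box p or ((p -> s) -> Dia s) is true, so (Box p and p) or (Box p or ((p -> s) -> Dia s)) is true.
      At v: Box p is false, p is true, so Box p and p is false.
      At v: Box p is false, (p -> s) -> Dia s is true, so Box p or ((p -> s) -> Dia s) is true.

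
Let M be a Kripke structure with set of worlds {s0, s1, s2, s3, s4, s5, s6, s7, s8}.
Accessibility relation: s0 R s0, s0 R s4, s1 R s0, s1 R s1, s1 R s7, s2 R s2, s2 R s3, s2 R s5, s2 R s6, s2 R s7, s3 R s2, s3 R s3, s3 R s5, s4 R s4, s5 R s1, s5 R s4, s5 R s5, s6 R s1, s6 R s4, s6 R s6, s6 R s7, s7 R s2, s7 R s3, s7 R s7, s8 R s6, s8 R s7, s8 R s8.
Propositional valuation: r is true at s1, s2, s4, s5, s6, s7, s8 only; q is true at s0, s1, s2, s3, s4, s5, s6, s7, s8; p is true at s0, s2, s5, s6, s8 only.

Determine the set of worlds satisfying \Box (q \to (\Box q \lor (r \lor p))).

s0, s1, s2, s3, s4, s5, s6, s7, s8

Let φ = \Box (q \to (\Box q \lor (r \lor p))). Evaluate φ at each world:
  s0 (successors {s0, s4}): φ is true.
  s1 (successors {s0, s1, s7}): φ is true.
  s2 (successors {s2, s3, s5, s6, s7}): φ is true.
  s3 (successors {s2, s3, s5}): φ is true.
  s4 (successors {s4}): φ is true.
  s5 (successors {s1, s4, s5}): φ is true.
  s6 (successors {s1, s4, s6, s7}): φ is true.
  s7 (successors {s2, s3, s7}): φ is true.
  s8 (successors {s6, s7, s8}): φ is true.
For instance, at s3:
  At s3: \Box (q \to (\Box q \lor (r \lor p))) requires q \to (\Box q \lor (r \lor p)) at every successor {s2, s3, s5}.
      At s2: q is true, \Box q \lor (r \lor p) is true, so q \to (\Box q \lor (r \lor p)) is true.
      At s3: q is true, \Box q \lor (r \lor p) is true, so q \to (\Box q \lor (r \lor p)) is true.
      At s5: q is true, \Box q \lor (r \lor p) is true, so q \to (\Box q \lor (r \lor p)) is true.
  So \Box (q \to (\Box q \lor (r \lor p))) is true at s3.
Satisfying worlds: {s0, s1, s2, s3, s4, s5, s6, s7, s8}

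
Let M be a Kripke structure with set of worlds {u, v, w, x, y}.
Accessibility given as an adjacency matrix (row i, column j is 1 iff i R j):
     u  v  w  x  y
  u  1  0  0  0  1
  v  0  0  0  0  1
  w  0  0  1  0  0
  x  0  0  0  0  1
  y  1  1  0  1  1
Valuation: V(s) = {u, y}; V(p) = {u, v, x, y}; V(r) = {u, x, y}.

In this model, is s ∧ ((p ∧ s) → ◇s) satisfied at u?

Recall that ◇ψ holds at a world iff ψ holds at some accessible world.
At u: s is true, (p ∧ s) → ◇s is true, so s ∧ ((p ∧ s) → ◇s) is true.
  At u: p ∧ s is true, ◇s is true, so (p ∧ s) → ◇s is true.
    At u: ◇s requires s at some successor in {u, y}.
      s holds at u, so ◇s is true at u.

Yes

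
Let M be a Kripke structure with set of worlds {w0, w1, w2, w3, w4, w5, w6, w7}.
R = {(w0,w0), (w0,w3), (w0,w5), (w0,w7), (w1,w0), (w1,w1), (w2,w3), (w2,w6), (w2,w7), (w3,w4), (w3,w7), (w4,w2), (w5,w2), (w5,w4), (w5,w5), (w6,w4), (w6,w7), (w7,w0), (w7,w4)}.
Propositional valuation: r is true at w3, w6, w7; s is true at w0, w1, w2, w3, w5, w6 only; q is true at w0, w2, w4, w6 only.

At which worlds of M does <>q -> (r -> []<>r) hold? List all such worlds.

w0, w1, w2, w4, w5

Recall that []ψ holds at a world iff ψ holds at every accessible world, and <>ψ holds iff ψ holds at some accessible world.
Let φ = <>q -> (r -> []<>r). Evaluate φ at each world:
  w0 (successors {w0, w3, w5, w7}): φ is true.
  w1 (successors {w0, w1}): φ is true.
  w2 (successors {w3, w6, w7}): φ is true.
  w3 (successors {w4, w7}): φ is false.
  w4 (successors {w2}): φ is true.
  w5 (successors {w2, w4, w5}): φ is true.
  w6 (successors {w4, w7}): φ is false.
  w7 (successors {w0, w4}): φ is false.
For instance, at w0:
  At w0: <>q is true, r -> []<>r is true, so <>q -> (r -> []<>r) is true.
    At w0: <>q requires q at some successor in {w0, w3, w5, w7}.
      q holds at w0, so <>q is true at w0.
    At w0: r is false, []<>r is false, so r -> []<>r is true.
      At w0: []<>r requires <>r at every successor {w0, w3, w5, w7}.
        <>r fails at w5, so []<>r is false at w0.
Satisfying worlds: {w0, w1, w2, w4, w5}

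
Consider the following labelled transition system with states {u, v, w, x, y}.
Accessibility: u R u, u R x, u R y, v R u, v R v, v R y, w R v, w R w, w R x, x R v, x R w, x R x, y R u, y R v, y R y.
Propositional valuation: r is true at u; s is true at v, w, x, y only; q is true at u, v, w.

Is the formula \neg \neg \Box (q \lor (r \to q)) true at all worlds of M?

Yes

Recall that \Box ψ holds at a world iff ψ holds at every accessible world, and \Diamond ψ holds iff ψ holds at some accessible world.
Let φ = \neg \neg \Box (q \lor (r \to q)). Evaluate φ at each world:
  u (successors {u, x, y}): φ is true.
  v (successors {u, v, y}): φ is true.
  w (successors {v, w, x}): φ is true.
  x (successors {v, w, x}): φ is true.
  y (successors {u, v, y}): φ is true.
For instance, at v:
  At v: \neg \Box (q \lor (r \to q)) is false, so \neg \neg \Box (q \lor (r \to q)) is true.
    At v: \Box (q \lor (r \to q)) is true, so \neg \Box (q \lor (r \to q)) is false.
      At v: \Box (q \lor (r \to q)) requires q \lor (r \to q) at every successor {u, v, y}.
        At u: q \lor (r \to q) is true.
        At v: q \lor (r \to q) is true.
        At y: q \lor (r \to q) is true.
      So \Box (q \lor (r \to q)) is true at v.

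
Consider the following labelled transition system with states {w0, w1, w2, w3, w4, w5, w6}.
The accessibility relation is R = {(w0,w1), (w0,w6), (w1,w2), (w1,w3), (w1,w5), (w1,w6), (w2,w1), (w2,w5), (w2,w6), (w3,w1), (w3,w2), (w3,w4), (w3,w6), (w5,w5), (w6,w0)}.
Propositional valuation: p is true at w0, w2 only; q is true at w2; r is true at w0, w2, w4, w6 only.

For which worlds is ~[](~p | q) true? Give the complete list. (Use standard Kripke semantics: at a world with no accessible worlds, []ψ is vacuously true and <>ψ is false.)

Recall that []ψ holds at a world iff ψ holds at every accessible world, and <>ψ holds iff ψ holds at some accessible world.
Let φ = ~[](~p | q). Evaluate φ at each world:
  w0 (successors {w1, w6}): φ is false.
  w1 (successors {w2, w3, w5, w6}): φ is false.
  w2 (successors {w1, w5, w6}): φ is false.
  w3 (successors {w1, w2, w4, w6}): φ is false.
  w4 (successors ∅): φ is false.
  w5 (successors {w5}): φ is false.
  w6 (successors {w0}): φ is true.
For instance, at w6:
  At w6: [](~p | q) is false, so ~[](~p | q) is true.
    At w6: [](~p | q) requires ~p | q at every successor {w0}.
      ~p | q fails at w0, so [](~p | q) is false at w6.
Satisfying worlds: {w6}

w6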